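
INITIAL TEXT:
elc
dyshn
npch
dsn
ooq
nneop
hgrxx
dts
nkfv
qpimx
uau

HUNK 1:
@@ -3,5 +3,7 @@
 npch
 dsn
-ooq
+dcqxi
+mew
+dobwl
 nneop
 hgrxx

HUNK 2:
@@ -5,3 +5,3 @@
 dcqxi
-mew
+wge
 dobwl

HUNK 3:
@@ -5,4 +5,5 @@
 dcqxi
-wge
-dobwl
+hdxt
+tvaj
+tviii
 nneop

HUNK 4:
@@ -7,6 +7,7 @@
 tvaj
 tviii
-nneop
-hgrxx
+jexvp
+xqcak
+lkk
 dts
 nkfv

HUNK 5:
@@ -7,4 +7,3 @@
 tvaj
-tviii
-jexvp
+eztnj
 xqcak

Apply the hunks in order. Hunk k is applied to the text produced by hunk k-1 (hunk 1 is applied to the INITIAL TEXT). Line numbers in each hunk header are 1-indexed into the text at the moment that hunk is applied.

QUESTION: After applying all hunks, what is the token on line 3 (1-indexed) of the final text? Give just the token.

Answer: npch

Derivation:
Hunk 1: at line 3 remove [ooq] add [dcqxi,mew,dobwl] -> 13 lines: elc dyshn npch dsn dcqxi mew dobwl nneop hgrxx dts nkfv qpimx uau
Hunk 2: at line 5 remove [mew] add [wge] -> 13 lines: elc dyshn npch dsn dcqxi wge dobwl nneop hgrxx dts nkfv qpimx uau
Hunk 3: at line 5 remove [wge,dobwl] add [hdxt,tvaj,tviii] -> 14 lines: elc dyshn npch dsn dcqxi hdxt tvaj tviii nneop hgrxx dts nkfv qpimx uau
Hunk 4: at line 7 remove [nneop,hgrxx] add [jexvp,xqcak,lkk] -> 15 lines: elc dyshn npch dsn dcqxi hdxt tvaj tviii jexvp xqcak lkk dts nkfv qpimx uau
Hunk 5: at line 7 remove [tviii,jexvp] add [eztnj] -> 14 lines: elc dyshn npch dsn dcqxi hdxt tvaj eztnj xqcak lkk dts nkfv qpimx uau
Final line 3: npch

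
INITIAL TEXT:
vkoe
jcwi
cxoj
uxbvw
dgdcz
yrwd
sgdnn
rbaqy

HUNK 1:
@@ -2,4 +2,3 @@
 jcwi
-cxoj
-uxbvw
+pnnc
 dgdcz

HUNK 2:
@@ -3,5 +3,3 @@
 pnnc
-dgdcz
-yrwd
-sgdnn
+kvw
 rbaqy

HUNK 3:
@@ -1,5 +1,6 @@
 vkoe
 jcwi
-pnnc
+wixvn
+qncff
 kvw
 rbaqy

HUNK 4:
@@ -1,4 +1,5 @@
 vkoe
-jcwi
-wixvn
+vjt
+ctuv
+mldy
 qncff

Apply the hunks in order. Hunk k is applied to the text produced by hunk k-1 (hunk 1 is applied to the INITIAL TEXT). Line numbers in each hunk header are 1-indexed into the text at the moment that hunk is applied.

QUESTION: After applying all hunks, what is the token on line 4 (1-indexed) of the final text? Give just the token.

Answer: mldy

Derivation:
Hunk 1: at line 2 remove [cxoj,uxbvw] add [pnnc] -> 7 lines: vkoe jcwi pnnc dgdcz yrwd sgdnn rbaqy
Hunk 2: at line 3 remove [dgdcz,yrwd,sgdnn] add [kvw] -> 5 lines: vkoe jcwi pnnc kvw rbaqy
Hunk 3: at line 1 remove [pnnc] add [wixvn,qncff] -> 6 lines: vkoe jcwi wixvn qncff kvw rbaqy
Hunk 4: at line 1 remove [jcwi,wixvn] add [vjt,ctuv,mldy] -> 7 lines: vkoe vjt ctuv mldy qncff kvw rbaqy
Final line 4: mldy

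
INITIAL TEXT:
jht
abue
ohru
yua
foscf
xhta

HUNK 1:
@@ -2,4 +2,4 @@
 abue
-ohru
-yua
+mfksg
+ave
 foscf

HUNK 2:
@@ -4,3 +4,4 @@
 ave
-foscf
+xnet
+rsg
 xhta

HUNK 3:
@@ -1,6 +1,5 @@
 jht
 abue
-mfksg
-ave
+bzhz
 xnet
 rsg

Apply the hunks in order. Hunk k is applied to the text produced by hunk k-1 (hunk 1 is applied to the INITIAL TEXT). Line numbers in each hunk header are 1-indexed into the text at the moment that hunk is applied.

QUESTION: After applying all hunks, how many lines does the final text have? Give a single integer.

Answer: 6

Derivation:
Hunk 1: at line 2 remove [ohru,yua] add [mfksg,ave] -> 6 lines: jht abue mfksg ave foscf xhta
Hunk 2: at line 4 remove [foscf] add [xnet,rsg] -> 7 lines: jht abue mfksg ave xnet rsg xhta
Hunk 3: at line 1 remove [mfksg,ave] add [bzhz] -> 6 lines: jht abue bzhz xnet rsg xhta
Final line count: 6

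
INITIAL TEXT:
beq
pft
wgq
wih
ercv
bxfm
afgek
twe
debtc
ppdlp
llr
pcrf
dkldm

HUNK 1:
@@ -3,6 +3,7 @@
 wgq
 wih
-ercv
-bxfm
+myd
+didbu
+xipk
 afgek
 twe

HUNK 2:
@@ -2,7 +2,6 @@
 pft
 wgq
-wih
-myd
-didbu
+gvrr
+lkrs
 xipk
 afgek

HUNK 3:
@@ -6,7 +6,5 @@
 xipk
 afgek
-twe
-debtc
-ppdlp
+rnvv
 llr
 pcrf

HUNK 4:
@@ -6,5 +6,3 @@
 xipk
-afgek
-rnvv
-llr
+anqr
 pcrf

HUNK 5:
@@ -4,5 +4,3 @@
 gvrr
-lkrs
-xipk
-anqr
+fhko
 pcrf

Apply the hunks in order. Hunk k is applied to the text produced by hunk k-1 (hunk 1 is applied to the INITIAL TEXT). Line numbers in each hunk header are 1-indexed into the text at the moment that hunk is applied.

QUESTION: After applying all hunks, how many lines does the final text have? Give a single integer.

Answer: 7

Derivation:
Hunk 1: at line 3 remove [ercv,bxfm] add [myd,didbu,xipk] -> 14 lines: beq pft wgq wih myd didbu xipk afgek twe debtc ppdlp llr pcrf dkldm
Hunk 2: at line 2 remove [wih,myd,didbu] add [gvrr,lkrs] -> 13 lines: beq pft wgq gvrr lkrs xipk afgek twe debtc ppdlp llr pcrf dkldm
Hunk 3: at line 6 remove [twe,debtc,ppdlp] add [rnvv] -> 11 lines: beq pft wgq gvrr lkrs xipk afgek rnvv llr pcrf dkldm
Hunk 4: at line 6 remove [afgek,rnvv,llr] add [anqr] -> 9 lines: beq pft wgq gvrr lkrs xipk anqr pcrf dkldm
Hunk 5: at line 4 remove [lkrs,xipk,anqr] add [fhko] -> 7 lines: beq pft wgq gvrr fhko pcrf dkldm
Final line count: 7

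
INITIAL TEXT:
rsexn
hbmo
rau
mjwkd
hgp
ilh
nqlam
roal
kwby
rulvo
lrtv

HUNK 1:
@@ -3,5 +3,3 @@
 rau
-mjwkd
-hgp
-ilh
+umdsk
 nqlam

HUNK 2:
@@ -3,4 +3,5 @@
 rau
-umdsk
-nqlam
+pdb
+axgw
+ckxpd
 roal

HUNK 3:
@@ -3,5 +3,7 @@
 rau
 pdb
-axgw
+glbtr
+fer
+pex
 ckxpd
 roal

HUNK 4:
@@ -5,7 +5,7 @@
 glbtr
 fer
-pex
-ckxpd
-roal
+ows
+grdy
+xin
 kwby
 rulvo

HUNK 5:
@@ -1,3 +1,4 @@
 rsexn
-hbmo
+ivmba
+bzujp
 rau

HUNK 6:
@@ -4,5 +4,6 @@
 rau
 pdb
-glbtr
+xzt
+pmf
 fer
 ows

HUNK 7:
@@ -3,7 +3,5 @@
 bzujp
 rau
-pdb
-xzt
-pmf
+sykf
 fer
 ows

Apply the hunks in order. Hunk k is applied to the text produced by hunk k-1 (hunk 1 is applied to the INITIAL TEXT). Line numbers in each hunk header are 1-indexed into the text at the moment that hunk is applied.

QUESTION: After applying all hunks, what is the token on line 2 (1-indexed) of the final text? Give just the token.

Answer: ivmba

Derivation:
Hunk 1: at line 3 remove [mjwkd,hgp,ilh] add [umdsk] -> 9 lines: rsexn hbmo rau umdsk nqlam roal kwby rulvo lrtv
Hunk 2: at line 3 remove [umdsk,nqlam] add [pdb,axgw,ckxpd] -> 10 lines: rsexn hbmo rau pdb axgw ckxpd roal kwby rulvo lrtv
Hunk 3: at line 3 remove [axgw] add [glbtr,fer,pex] -> 12 lines: rsexn hbmo rau pdb glbtr fer pex ckxpd roal kwby rulvo lrtv
Hunk 4: at line 5 remove [pex,ckxpd,roal] add [ows,grdy,xin] -> 12 lines: rsexn hbmo rau pdb glbtr fer ows grdy xin kwby rulvo lrtv
Hunk 5: at line 1 remove [hbmo] add [ivmba,bzujp] -> 13 lines: rsexn ivmba bzujp rau pdb glbtr fer ows grdy xin kwby rulvo lrtv
Hunk 6: at line 4 remove [glbtr] add [xzt,pmf] -> 14 lines: rsexn ivmba bzujp rau pdb xzt pmf fer ows grdy xin kwby rulvo lrtv
Hunk 7: at line 3 remove [pdb,xzt,pmf] add [sykf] -> 12 lines: rsexn ivmba bzujp rau sykf fer ows grdy xin kwby rulvo lrtv
Final line 2: ivmba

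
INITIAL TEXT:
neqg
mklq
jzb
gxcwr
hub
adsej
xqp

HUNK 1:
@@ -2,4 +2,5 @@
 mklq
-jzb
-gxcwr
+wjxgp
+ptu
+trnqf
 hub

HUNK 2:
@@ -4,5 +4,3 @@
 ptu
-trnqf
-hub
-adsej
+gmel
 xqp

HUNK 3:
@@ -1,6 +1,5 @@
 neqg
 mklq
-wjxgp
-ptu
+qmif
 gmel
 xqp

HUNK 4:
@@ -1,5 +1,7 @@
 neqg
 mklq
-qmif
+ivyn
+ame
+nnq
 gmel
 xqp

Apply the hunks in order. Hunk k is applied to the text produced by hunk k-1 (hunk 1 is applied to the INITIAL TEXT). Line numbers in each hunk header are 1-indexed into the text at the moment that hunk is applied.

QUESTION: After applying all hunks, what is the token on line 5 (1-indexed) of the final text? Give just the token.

Hunk 1: at line 2 remove [jzb,gxcwr] add [wjxgp,ptu,trnqf] -> 8 lines: neqg mklq wjxgp ptu trnqf hub adsej xqp
Hunk 2: at line 4 remove [trnqf,hub,adsej] add [gmel] -> 6 lines: neqg mklq wjxgp ptu gmel xqp
Hunk 3: at line 1 remove [wjxgp,ptu] add [qmif] -> 5 lines: neqg mklq qmif gmel xqp
Hunk 4: at line 1 remove [qmif] add [ivyn,ame,nnq] -> 7 lines: neqg mklq ivyn ame nnq gmel xqp
Final line 5: nnq

Answer: nnq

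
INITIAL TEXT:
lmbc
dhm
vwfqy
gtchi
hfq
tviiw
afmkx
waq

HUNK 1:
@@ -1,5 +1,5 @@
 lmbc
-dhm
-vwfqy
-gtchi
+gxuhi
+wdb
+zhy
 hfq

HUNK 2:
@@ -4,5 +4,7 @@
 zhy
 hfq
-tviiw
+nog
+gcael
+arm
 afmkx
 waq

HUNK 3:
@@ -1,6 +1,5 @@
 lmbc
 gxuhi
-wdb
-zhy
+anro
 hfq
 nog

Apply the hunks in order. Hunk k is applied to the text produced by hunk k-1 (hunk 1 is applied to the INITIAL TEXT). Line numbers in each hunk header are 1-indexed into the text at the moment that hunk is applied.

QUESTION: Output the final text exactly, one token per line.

Hunk 1: at line 1 remove [dhm,vwfqy,gtchi] add [gxuhi,wdb,zhy] -> 8 lines: lmbc gxuhi wdb zhy hfq tviiw afmkx waq
Hunk 2: at line 4 remove [tviiw] add [nog,gcael,arm] -> 10 lines: lmbc gxuhi wdb zhy hfq nog gcael arm afmkx waq
Hunk 3: at line 1 remove [wdb,zhy] add [anro] -> 9 lines: lmbc gxuhi anro hfq nog gcael arm afmkx waq

Answer: lmbc
gxuhi
anro
hfq
nog
gcael
arm
afmkx
waq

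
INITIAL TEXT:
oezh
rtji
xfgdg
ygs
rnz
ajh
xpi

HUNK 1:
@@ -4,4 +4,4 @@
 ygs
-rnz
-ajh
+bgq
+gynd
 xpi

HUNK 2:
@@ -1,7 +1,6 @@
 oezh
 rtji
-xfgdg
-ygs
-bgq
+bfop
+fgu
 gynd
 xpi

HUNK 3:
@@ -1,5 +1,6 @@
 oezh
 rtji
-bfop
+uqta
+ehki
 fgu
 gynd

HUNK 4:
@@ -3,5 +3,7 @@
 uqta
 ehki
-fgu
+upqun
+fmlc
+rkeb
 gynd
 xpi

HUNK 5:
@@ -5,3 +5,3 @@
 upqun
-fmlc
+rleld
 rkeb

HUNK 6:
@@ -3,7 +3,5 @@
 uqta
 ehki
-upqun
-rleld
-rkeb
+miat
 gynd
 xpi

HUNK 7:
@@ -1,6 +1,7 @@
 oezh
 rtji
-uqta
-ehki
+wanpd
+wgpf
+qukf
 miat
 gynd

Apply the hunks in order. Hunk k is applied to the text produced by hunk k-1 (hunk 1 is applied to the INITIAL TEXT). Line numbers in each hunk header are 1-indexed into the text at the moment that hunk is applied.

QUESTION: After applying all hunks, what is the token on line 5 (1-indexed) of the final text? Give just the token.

Answer: qukf

Derivation:
Hunk 1: at line 4 remove [rnz,ajh] add [bgq,gynd] -> 7 lines: oezh rtji xfgdg ygs bgq gynd xpi
Hunk 2: at line 1 remove [xfgdg,ygs,bgq] add [bfop,fgu] -> 6 lines: oezh rtji bfop fgu gynd xpi
Hunk 3: at line 1 remove [bfop] add [uqta,ehki] -> 7 lines: oezh rtji uqta ehki fgu gynd xpi
Hunk 4: at line 3 remove [fgu] add [upqun,fmlc,rkeb] -> 9 lines: oezh rtji uqta ehki upqun fmlc rkeb gynd xpi
Hunk 5: at line 5 remove [fmlc] add [rleld] -> 9 lines: oezh rtji uqta ehki upqun rleld rkeb gynd xpi
Hunk 6: at line 3 remove [upqun,rleld,rkeb] add [miat] -> 7 lines: oezh rtji uqta ehki miat gynd xpi
Hunk 7: at line 1 remove [uqta,ehki] add [wanpd,wgpf,qukf] -> 8 lines: oezh rtji wanpd wgpf qukf miat gynd xpi
Final line 5: qukf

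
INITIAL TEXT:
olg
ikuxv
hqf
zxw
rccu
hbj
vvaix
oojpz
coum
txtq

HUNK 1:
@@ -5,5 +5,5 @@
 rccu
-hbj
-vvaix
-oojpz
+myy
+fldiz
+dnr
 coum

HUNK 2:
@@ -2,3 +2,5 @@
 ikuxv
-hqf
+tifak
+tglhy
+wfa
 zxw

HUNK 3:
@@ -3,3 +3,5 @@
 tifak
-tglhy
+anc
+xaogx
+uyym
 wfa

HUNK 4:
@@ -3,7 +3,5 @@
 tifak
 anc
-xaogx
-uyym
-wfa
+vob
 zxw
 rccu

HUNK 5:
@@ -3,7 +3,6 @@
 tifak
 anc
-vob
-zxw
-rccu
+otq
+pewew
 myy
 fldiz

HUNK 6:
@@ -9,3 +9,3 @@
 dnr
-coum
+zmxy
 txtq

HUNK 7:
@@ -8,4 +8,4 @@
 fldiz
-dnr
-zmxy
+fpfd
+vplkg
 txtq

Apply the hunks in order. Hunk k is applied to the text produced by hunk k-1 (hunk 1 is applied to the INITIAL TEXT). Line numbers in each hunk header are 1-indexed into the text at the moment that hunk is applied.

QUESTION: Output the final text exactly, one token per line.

Hunk 1: at line 5 remove [hbj,vvaix,oojpz] add [myy,fldiz,dnr] -> 10 lines: olg ikuxv hqf zxw rccu myy fldiz dnr coum txtq
Hunk 2: at line 2 remove [hqf] add [tifak,tglhy,wfa] -> 12 lines: olg ikuxv tifak tglhy wfa zxw rccu myy fldiz dnr coum txtq
Hunk 3: at line 3 remove [tglhy] add [anc,xaogx,uyym] -> 14 lines: olg ikuxv tifak anc xaogx uyym wfa zxw rccu myy fldiz dnr coum txtq
Hunk 4: at line 3 remove [xaogx,uyym,wfa] add [vob] -> 12 lines: olg ikuxv tifak anc vob zxw rccu myy fldiz dnr coum txtq
Hunk 5: at line 3 remove [vob,zxw,rccu] add [otq,pewew] -> 11 lines: olg ikuxv tifak anc otq pewew myy fldiz dnr coum txtq
Hunk 6: at line 9 remove [coum] add [zmxy] -> 11 lines: olg ikuxv tifak anc otq pewew myy fldiz dnr zmxy txtq
Hunk 7: at line 8 remove [dnr,zmxy] add [fpfd,vplkg] -> 11 lines: olg ikuxv tifak anc otq pewew myy fldiz fpfd vplkg txtq

Answer: olg
ikuxv
tifak
anc
otq
pewew
myy
fldiz
fpfd
vplkg
txtq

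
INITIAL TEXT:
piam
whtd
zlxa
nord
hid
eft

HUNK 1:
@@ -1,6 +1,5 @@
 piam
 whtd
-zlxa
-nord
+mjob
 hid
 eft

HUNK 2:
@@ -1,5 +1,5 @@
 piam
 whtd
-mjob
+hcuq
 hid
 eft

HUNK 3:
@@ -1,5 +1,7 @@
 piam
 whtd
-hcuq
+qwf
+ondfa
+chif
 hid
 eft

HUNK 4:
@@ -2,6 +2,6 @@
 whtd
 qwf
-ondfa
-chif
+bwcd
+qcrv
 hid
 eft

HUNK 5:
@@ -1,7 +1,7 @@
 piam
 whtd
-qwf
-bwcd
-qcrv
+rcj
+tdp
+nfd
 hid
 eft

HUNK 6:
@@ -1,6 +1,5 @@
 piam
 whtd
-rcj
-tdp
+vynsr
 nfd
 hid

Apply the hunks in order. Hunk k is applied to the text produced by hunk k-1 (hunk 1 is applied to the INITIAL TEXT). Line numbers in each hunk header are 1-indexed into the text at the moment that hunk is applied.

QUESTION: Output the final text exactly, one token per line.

Hunk 1: at line 1 remove [zlxa,nord] add [mjob] -> 5 lines: piam whtd mjob hid eft
Hunk 2: at line 1 remove [mjob] add [hcuq] -> 5 lines: piam whtd hcuq hid eft
Hunk 3: at line 1 remove [hcuq] add [qwf,ondfa,chif] -> 7 lines: piam whtd qwf ondfa chif hid eft
Hunk 4: at line 2 remove [ondfa,chif] add [bwcd,qcrv] -> 7 lines: piam whtd qwf bwcd qcrv hid eft
Hunk 5: at line 1 remove [qwf,bwcd,qcrv] add [rcj,tdp,nfd] -> 7 lines: piam whtd rcj tdp nfd hid eft
Hunk 6: at line 1 remove [rcj,tdp] add [vynsr] -> 6 lines: piam whtd vynsr nfd hid eft

Answer: piam
whtd
vynsr
nfd
hid
eft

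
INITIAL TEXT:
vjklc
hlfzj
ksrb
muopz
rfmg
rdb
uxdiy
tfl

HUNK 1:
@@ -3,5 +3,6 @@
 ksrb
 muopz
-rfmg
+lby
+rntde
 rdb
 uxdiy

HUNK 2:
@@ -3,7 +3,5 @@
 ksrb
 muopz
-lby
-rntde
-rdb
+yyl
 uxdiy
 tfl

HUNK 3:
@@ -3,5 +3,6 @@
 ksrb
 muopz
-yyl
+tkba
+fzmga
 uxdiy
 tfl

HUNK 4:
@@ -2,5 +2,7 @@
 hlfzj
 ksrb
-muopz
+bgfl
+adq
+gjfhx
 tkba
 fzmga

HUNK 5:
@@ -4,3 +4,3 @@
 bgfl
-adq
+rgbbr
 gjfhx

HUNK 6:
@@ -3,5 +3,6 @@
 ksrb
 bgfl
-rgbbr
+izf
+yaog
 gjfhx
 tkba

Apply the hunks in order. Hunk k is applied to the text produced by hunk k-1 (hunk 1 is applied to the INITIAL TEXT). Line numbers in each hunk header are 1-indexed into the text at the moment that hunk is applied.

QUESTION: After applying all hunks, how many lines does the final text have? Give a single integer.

Answer: 11

Derivation:
Hunk 1: at line 3 remove [rfmg] add [lby,rntde] -> 9 lines: vjklc hlfzj ksrb muopz lby rntde rdb uxdiy tfl
Hunk 2: at line 3 remove [lby,rntde,rdb] add [yyl] -> 7 lines: vjklc hlfzj ksrb muopz yyl uxdiy tfl
Hunk 3: at line 3 remove [yyl] add [tkba,fzmga] -> 8 lines: vjklc hlfzj ksrb muopz tkba fzmga uxdiy tfl
Hunk 4: at line 2 remove [muopz] add [bgfl,adq,gjfhx] -> 10 lines: vjklc hlfzj ksrb bgfl adq gjfhx tkba fzmga uxdiy tfl
Hunk 5: at line 4 remove [adq] add [rgbbr] -> 10 lines: vjklc hlfzj ksrb bgfl rgbbr gjfhx tkba fzmga uxdiy tfl
Hunk 6: at line 3 remove [rgbbr] add [izf,yaog] -> 11 lines: vjklc hlfzj ksrb bgfl izf yaog gjfhx tkba fzmga uxdiy tfl
Final line count: 11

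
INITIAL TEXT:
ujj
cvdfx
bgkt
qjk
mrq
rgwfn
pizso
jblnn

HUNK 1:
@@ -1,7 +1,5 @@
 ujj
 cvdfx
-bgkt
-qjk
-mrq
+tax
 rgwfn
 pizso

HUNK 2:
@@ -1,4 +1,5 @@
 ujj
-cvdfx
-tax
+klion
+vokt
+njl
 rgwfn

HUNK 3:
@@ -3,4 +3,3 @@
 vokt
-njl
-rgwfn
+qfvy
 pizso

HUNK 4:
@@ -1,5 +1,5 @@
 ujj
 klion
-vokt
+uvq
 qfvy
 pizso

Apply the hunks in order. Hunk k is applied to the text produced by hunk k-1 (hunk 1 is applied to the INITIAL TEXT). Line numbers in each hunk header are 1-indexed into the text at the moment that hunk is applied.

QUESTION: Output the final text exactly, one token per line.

Hunk 1: at line 1 remove [bgkt,qjk,mrq] add [tax] -> 6 lines: ujj cvdfx tax rgwfn pizso jblnn
Hunk 2: at line 1 remove [cvdfx,tax] add [klion,vokt,njl] -> 7 lines: ujj klion vokt njl rgwfn pizso jblnn
Hunk 3: at line 3 remove [njl,rgwfn] add [qfvy] -> 6 lines: ujj klion vokt qfvy pizso jblnn
Hunk 4: at line 1 remove [vokt] add [uvq] -> 6 lines: ujj klion uvq qfvy pizso jblnn

Answer: ujj
klion
uvq
qfvy
pizso
jblnn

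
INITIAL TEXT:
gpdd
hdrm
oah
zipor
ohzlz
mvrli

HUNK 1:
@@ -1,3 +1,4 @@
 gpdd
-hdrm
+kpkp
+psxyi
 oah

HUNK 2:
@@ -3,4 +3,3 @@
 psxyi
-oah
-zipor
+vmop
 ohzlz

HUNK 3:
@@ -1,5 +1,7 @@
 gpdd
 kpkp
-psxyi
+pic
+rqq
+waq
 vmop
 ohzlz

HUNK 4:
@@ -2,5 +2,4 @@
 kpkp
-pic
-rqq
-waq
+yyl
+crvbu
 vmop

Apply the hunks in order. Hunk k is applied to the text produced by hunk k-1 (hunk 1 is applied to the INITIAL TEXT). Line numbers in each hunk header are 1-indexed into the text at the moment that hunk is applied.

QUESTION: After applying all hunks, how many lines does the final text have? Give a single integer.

Hunk 1: at line 1 remove [hdrm] add [kpkp,psxyi] -> 7 lines: gpdd kpkp psxyi oah zipor ohzlz mvrli
Hunk 2: at line 3 remove [oah,zipor] add [vmop] -> 6 lines: gpdd kpkp psxyi vmop ohzlz mvrli
Hunk 3: at line 1 remove [psxyi] add [pic,rqq,waq] -> 8 lines: gpdd kpkp pic rqq waq vmop ohzlz mvrli
Hunk 4: at line 2 remove [pic,rqq,waq] add [yyl,crvbu] -> 7 lines: gpdd kpkp yyl crvbu vmop ohzlz mvrli
Final line count: 7

Answer: 7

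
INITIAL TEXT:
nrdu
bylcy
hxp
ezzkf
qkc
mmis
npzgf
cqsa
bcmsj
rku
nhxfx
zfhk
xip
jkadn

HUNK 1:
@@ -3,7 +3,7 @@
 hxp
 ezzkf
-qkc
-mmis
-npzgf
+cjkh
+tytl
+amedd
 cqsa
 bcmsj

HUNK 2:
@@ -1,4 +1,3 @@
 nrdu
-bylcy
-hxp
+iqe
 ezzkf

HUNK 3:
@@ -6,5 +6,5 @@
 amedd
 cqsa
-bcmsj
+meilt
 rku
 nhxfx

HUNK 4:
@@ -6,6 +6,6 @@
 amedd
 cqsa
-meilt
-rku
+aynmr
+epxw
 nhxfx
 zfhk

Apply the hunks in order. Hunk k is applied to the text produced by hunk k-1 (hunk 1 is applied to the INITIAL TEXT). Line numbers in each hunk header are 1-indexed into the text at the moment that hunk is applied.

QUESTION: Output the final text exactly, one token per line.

Answer: nrdu
iqe
ezzkf
cjkh
tytl
amedd
cqsa
aynmr
epxw
nhxfx
zfhk
xip
jkadn

Derivation:
Hunk 1: at line 3 remove [qkc,mmis,npzgf] add [cjkh,tytl,amedd] -> 14 lines: nrdu bylcy hxp ezzkf cjkh tytl amedd cqsa bcmsj rku nhxfx zfhk xip jkadn
Hunk 2: at line 1 remove [bylcy,hxp] add [iqe] -> 13 lines: nrdu iqe ezzkf cjkh tytl amedd cqsa bcmsj rku nhxfx zfhk xip jkadn
Hunk 3: at line 6 remove [bcmsj] add [meilt] -> 13 lines: nrdu iqe ezzkf cjkh tytl amedd cqsa meilt rku nhxfx zfhk xip jkadn
Hunk 4: at line 6 remove [meilt,rku] add [aynmr,epxw] -> 13 lines: nrdu iqe ezzkf cjkh tytl amedd cqsa aynmr epxw nhxfx zfhk xip jkadn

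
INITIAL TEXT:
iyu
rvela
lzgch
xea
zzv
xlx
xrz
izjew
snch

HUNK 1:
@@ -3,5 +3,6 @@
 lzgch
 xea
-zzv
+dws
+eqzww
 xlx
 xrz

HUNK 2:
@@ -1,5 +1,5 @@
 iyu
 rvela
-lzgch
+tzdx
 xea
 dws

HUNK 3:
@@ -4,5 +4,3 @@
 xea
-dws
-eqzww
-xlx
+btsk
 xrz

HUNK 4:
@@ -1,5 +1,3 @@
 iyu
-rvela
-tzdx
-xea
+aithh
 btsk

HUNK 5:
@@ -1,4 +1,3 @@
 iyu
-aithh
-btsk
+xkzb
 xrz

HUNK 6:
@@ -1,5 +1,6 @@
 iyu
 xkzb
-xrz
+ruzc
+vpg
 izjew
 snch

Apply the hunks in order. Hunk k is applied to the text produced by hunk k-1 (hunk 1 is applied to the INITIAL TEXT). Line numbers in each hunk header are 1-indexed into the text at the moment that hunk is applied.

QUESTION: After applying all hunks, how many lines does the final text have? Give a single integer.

Answer: 6

Derivation:
Hunk 1: at line 3 remove [zzv] add [dws,eqzww] -> 10 lines: iyu rvela lzgch xea dws eqzww xlx xrz izjew snch
Hunk 2: at line 1 remove [lzgch] add [tzdx] -> 10 lines: iyu rvela tzdx xea dws eqzww xlx xrz izjew snch
Hunk 3: at line 4 remove [dws,eqzww,xlx] add [btsk] -> 8 lines: iyu rvela tzdx xea btsk xrz izjew snch
Hunk 4: at line 1 remove [rvela,tzdx,xea] add [aithh] -> 6 lines: iyu aithh btsk xrz izjew snch
Hunk 5: at line 1 remove [aithh,btsk] add [xkzb] -> 5 lines: iyu xkzb xrz izjew snch
Hunk 6: at line 1 remove [xrz] add [ruzc,vpg] -> 6 lines: iyu xkzb ruzc vpg izjew snch
Final line count: 6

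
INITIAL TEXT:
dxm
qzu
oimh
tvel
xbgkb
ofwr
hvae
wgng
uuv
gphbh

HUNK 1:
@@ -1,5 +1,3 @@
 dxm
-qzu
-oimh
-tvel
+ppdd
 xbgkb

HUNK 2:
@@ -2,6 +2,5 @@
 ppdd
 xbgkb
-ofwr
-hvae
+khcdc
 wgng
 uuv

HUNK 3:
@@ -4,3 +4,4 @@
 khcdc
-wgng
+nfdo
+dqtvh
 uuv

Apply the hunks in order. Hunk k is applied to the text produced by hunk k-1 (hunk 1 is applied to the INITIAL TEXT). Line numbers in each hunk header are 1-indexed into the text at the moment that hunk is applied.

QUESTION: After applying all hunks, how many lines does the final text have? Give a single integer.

Answer: 8

Derivation:
Hunk 1: at line 1 remove [qzu,oimh,tvel] add [ppdd] -> 8 lines: dxm ppdd xbgkb ofwr hvae wgng uuv gphbh
Hunk 2: at line 2 remove [ofwr,hvae] add [khcdc] -> 7 lines: dxm ppdd xbgkb khcdc wgng uuv gphbh
Hunk 3: at line 4 remove [wgng] add [nfdo,dqtvh] -> 8 lines: dxm ppdd xbgkb khcdc nfdo dqtvh uuv gphbh
Final line count: 8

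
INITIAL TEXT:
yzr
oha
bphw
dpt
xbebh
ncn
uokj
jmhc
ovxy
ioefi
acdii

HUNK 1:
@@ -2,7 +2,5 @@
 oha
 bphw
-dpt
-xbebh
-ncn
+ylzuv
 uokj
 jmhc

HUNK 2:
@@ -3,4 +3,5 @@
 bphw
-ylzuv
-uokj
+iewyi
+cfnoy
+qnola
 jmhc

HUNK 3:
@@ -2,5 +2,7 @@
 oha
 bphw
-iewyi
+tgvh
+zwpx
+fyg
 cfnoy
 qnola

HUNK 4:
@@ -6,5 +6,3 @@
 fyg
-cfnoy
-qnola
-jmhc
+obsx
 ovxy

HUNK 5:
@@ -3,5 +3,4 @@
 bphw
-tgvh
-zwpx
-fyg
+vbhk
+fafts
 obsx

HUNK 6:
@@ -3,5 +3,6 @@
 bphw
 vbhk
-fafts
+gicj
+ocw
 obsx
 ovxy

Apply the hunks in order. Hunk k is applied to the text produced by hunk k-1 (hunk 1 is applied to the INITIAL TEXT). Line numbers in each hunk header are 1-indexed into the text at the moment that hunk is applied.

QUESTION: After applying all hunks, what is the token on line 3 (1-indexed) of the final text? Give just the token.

Answer: bphw

Derivation:
Hunk 1: at line 2 remove [dpt,xbebh,ncn] add [ylzuv] -> 9 lines: yzr oha bphw ylzuv uokj jmhc ovxy ioefi acdii
Hunk 2: at line 3 remove [ylzuv,uokj] add [iewyi,cfnoy,qnola] -> 10 lines: yzr oha bphw iewyi cfnoy qnola jmhc ovxy ioefi acdii
Hunk 3: at line 2 remove [iewyi] add [tgvh,zwpx,fyg] -> 12 lines: yzr oha bphw tgvh zwpx fyg cfnoy qnola jmhc ovxy ioefi acdii
Hunk 4: at line 6 remove [cfnoy,qnola,jmhc] add [obsx] -> 10 lines: yzr oha bphw tgvh zwpx fyg obsx ovxy ioefi acdii
Hunk 5: at line 3 remove [tgvh,zwpx,fyg] add [vbhk,fafts] -> 9 lines: yzr oha bphw vbhk fafts obsx ovxy ioefi acdii
Hunk 6: at line 3 remove [fafts] add [gicj,ocw] -> 10 lines: yzr oha bphw vbhk gicj ocw obsx ovxy ioefi acdii
Final line 3: bphw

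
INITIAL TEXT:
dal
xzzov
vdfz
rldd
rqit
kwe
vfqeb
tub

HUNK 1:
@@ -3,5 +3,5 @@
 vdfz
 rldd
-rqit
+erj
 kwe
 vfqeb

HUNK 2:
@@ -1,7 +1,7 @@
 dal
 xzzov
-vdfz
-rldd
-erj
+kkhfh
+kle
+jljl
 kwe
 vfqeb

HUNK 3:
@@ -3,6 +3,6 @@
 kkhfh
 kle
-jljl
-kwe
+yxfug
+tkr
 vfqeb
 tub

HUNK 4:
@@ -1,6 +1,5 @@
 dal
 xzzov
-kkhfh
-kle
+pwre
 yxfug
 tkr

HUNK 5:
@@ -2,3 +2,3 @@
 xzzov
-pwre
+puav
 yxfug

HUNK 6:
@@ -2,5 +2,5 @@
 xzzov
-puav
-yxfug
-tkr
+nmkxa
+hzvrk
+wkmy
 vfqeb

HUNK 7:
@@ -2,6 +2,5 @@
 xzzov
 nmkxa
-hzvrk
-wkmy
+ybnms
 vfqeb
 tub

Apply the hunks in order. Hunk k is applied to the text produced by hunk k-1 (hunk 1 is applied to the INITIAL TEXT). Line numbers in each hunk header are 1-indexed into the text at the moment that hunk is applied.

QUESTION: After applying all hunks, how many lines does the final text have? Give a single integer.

Hunk 1: at line 3 remove [rqit] add [erj] -> 8 lines: dal xzzov vdfz rldd erj kwe vfqeb tub
Hunk 2: at line 1 remove [vdfz,rldd,erj] add [kkhfh,kle,jljl] -> 8 lines: dal xzzov kkhfh kle jljl kwe vfqeb tub
Hunk 3: at line 3 remove [jljl,kwe] add [yxfug,tkr] -> 8 lines: dal xzzov kkhfh kle yxfug tkr vfqeb tub
Hunk 4: at line 1 remove [kkhfh,kle] add [pwre] -> 7 lines: dal xzzov pwre yxfug tkr vfqeb tub
Hunk 5: at line 2 remove [pwre] add [puav] -> 7 lines: dal xzzov puav yxfug tkr vfqeb tub
Hunk 6: at line 2 remove [puav,yxfug,tkr] add [nmkxa,hzvrk,wkmy] -> 7 lines: dal xzzov nmkxa hzvrk wkmy vfqeb tub
Hunk 7: at line 2 remove [hzvrk,wkmy] add [ybnms] -> 6 lines: dal xzzov nmkxa ybnms vfqeb tub
Final line count: 6

Answer: 6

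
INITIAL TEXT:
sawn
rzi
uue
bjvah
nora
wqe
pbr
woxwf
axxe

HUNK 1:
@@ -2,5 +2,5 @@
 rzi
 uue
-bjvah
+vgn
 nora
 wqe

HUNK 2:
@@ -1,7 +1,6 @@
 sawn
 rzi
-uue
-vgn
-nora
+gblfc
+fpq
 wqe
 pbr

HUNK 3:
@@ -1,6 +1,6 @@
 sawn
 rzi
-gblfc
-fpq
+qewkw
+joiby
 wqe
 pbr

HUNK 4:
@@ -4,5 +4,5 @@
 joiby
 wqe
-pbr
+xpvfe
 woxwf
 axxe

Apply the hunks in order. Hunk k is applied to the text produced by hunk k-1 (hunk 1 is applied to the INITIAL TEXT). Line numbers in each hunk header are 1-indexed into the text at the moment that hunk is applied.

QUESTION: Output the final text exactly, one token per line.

Hunk 1: at line 2 remove [bjvah] add [vgn] -> 9 lines: sawn rzi uue vgn nora wqe pbr woxwf axxe
Hunk 2: at line 1 remove [uue,vgn,nora] add [gblfc,fpq] -> 8 lines: sawn rzi gblfc fpq wqe pbr woxwf axxe
Hunk 3: at line 1 remove [gblfc,fpq] add [qewkw,joiby] -> 8 lines: sawn rzi qewkw joiby wqe pbr woxwf axxe
Hunk 4: at line 4 remove [pbr] add [xpvfe] -> 8 lines: sawn rzi qewkw joiby wqe xpvfe woxwf axxe

Answer: sawn
rzi
qewkw
joiby
wqe
xpvfe
woxwf
axxe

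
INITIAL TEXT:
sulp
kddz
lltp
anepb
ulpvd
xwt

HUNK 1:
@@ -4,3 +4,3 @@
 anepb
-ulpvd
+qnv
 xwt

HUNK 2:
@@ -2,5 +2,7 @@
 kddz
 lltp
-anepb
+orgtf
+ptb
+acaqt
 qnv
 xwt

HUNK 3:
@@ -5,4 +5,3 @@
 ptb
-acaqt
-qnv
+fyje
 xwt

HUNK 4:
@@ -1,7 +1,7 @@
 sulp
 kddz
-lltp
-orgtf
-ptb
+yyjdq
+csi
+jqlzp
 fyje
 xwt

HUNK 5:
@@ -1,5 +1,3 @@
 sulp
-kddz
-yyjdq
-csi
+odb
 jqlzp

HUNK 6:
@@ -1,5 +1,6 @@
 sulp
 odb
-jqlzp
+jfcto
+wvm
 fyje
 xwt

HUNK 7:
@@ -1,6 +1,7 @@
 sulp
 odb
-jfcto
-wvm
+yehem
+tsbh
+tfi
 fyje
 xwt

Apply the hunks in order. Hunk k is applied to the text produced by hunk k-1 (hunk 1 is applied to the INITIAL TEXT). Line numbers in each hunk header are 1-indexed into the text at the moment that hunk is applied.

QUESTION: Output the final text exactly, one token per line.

Answer: sulp
odb
yehem
tsbh
tfi
fyje
xwt

Derivation:
Hunk 1: at line 4 remove [ulpvd] add [qnv] -> 6 lines: sulp kddz lltp anepb qnv xwt
Hunk 2: at line 2 remove [anepb] add [orgtf,ptb,acaqt] -> 8 lines: sulp kddz lltp orgtf ptb acaqt qnv xwt
Hunk 3: at line 5 remove [acaqt,qnv] add [fyje] -> 7 lines: sulp kddz lltp orgtf ptb fyje xwt
Hunk 4: at line 1 remove [lltp,orgtf,ptb] add [yyjdq,csi,jqlzp] -> 7 lines: sulp kddz yyjdq csi jqlzp fyje xwt
Hunk 5: at line 1 remove [kddz,yyjdq,csi] add [odb] -> 5 lines: sulp odb jqlzp fyje xwt
Hunk 6: at line 1 remove [jqlzp] add [jfcto,wvm] -> 6 lines: sulp odb jfcto wvm fyje xwt
Hunk 7: at line 1 remove [jfcto,wvm] add [yehem,tsbh,tfi] -> 7 lines: sulp odb yehem tsbh tfi fyje xwt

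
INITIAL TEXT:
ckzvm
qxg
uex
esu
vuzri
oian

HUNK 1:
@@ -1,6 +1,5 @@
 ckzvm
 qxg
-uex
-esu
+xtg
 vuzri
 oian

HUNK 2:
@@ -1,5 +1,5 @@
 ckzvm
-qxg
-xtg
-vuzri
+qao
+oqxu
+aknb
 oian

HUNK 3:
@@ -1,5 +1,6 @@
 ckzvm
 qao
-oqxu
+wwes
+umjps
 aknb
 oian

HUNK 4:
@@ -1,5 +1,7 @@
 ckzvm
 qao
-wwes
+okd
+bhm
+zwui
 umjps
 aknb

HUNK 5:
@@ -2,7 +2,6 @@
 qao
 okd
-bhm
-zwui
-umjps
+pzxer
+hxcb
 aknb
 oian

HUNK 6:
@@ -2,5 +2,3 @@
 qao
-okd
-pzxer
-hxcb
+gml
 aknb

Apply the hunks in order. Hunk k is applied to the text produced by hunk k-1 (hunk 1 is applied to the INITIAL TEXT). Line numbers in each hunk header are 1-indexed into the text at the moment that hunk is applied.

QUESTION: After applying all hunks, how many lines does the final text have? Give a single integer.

Hunk 1: at line 1 remove [uex,esu] add [xtg] -> 5 lines: ckzvm qxg xtg vuzri oian
Hunk 2: at line 1 remove [qxg,xtg,vuzri] add [qao,oqxu,aknb] -> 5 lines: ckzvm qao oqxu aknb oian
Hunk 3: at line 1 remove [oqxu] add [wwes,umjps] -> 6 lines: ckzvm qao wwes umjps aknb oian
Hunk 4: at line 1 remove [wwes] add [okd,bhm,zwui] -> 8 lines: ckzvm qao okd bhm zwui umjps aknb oian
Hunk 5: at line 2 remove [bhm,zwui,umjps] add [pzxer,hxcb] -> 7 lines: ckzvm qao okd pzxer hxcb aknb oian
Hunk 6: at line 2 remove [okd,pzxer,hxcb] add [gml] -> 5 lines: ckzvm qao gml aknb oian
Final line count: 5

Answer: 5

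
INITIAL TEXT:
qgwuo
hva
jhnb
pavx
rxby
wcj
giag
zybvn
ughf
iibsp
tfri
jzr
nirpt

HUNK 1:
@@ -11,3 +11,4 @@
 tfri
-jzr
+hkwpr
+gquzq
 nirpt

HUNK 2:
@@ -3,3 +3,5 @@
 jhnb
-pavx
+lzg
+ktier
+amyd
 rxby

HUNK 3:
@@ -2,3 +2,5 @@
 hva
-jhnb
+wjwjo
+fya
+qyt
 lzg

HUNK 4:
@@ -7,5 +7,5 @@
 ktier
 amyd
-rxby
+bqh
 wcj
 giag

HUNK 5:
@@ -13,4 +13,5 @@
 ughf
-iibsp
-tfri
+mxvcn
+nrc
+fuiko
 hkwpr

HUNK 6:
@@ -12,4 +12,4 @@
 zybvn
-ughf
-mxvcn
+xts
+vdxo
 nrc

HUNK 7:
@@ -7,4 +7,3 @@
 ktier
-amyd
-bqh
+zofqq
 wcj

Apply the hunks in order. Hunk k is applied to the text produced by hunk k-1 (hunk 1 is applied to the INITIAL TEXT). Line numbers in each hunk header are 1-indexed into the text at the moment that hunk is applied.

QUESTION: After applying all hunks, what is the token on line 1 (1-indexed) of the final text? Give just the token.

Answer: qgwuo

Derivation:
Hunk 1: at line 11 remove [jzr] add [hkwpr,gquzq] -> 14 lines: qgwuo hva jhnb pavx rxby wcj giag zybvn ughf iibsp tfri hkwpr gquzq nirpt
Hunk 2: at line 3 remove [pavx] add [lzg,ktier,amyd] -> 16 lines: qgwuo hva jhnb lzg ktier amyd rxby wcj giag zybvn ughf iibsp tfri hkwpr gquzq nirpt
Hunk 3: at line 2 remove [jhnb] add [wjwjo,fya,qyt] -> 18 lines: qgwuo hva wjwjo fya qyt lzg ktier amyd rxby wcj giag zybvn ughf iibsp tfri hkwpr gquzq nirpt
Hunk 4: at line 7 remove [rxby] add [bqh] -> 18 lines: qgwuo hva wjwjo fya qyt lzg ktier amyd bqh wcj giag zybvn ughf iibsp tfri hkwpr gquzq nirpt
Hunk 5: at line 13 remove [iibsp,tfri] add [mxvcn,nrc,fuiko] -> 19 lines: qgwuo hva wjwjo fya qyt lzg ktier amyd bqh wcj giag zybvn ughf mxvcn nrc fuiko hkwpr gquzq nirpt
Hunk 6: at line 12 remove [ughf,mxvcn] add [xts,vdxo] -> 19 lines: qgwuo hva wjwjo fya qyt lzg ktier amyd bqh wcj giag zybvn xts vdxo nrc fuiko hkwpr gquzq nirpt
Hunk 7: at line 7 remove [amyd,bqh] add [zofqq] -> 18 lines: qgwuo hva wjwjo fya qyt lzg ktier zofqq wcj giag zybvn xts vdxo nrc fuiko hkwpr gquzq nirpt
Final line 1: qgwuo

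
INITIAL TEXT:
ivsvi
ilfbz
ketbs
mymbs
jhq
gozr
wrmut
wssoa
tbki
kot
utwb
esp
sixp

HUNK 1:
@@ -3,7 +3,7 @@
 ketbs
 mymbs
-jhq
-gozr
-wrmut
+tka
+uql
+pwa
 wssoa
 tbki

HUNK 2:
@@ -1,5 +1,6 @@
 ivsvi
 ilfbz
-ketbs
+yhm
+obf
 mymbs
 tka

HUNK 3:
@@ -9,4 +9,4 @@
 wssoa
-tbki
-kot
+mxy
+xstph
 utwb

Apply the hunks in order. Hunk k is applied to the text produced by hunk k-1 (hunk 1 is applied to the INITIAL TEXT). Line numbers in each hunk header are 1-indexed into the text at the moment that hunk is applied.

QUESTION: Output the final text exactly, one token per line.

Answer: ivsvi
ilfbz
yhm
obf
mymbs
tka
uql
pwa
wssoa
mxy
xstph
utwb
esp
sixp

Derivation:
Hunk 1: at line 3 remove [jhq,gozr,wrmut] add [tka,uql,pwa] -> 13 lines: ivsvi ilfbz ketbs mymbs tka uql pwa wssoa tbki kot utwb esp sixp
Hunk 2: at line 1 remove [ketbs] add [yhm,obf] -> 14 lines: ivsvi ilfbz yhm obf mymbs tka uql pwa wssoa tbki kot utwb esp sixp
Hunk 3: at line 9 remove [tbki,kot] add [mxy,xstph] -> 14 lines: ivsvi ilfbz yhm obf mymbs tka uql pwa wssoa mxy xstph utwb esp sixp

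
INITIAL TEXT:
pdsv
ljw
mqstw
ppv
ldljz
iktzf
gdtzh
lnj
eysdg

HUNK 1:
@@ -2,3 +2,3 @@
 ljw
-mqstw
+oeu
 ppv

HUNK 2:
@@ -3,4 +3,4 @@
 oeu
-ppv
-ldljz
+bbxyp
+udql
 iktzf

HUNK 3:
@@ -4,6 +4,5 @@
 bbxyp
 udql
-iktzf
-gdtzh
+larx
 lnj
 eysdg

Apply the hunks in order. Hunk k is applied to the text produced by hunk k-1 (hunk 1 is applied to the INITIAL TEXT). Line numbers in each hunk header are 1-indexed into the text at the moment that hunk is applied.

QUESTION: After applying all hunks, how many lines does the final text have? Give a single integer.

Answer: 8

Derivation:
Hunk 1: at line 2 remove [mqstw] add [oeu] -> 9 lines: pdsv ljw oeu ppv ldljz iktzf gdtzh lnj eysdg
Hunk 2: at line 3 remove [ppv,ldljz] add [bbxyp,udql] -> 9 lines: pdsv ljw oeu bbxyp udql iktzf gdtzh lnj eysdg
Hunk 3: at line 4 remove [iktzf,gdtzh] add [larx] -> 8 lines: pdsv ljw oeu bbxyp udql larx lnj eysdg
Final line count: 8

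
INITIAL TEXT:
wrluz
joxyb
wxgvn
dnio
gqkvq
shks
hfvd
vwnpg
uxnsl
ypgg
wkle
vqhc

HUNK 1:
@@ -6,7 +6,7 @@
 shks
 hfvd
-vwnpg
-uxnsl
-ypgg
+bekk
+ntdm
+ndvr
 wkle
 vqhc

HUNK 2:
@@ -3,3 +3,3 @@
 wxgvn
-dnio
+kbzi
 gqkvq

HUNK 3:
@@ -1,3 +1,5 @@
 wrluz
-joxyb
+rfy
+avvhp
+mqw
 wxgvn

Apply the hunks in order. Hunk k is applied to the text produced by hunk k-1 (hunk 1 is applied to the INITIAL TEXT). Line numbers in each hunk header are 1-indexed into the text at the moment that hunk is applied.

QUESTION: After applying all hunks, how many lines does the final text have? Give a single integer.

Hunk 1: at line 6 remove [vwnpg,uxnsl,ypgg] add [bekk,ntdm,ndvr] -> 12 lines: wrluz joxyb wxgvn dnio gqkvq shks hfvd bekk ntdm ndvr wkle vqhc
Hunk 2: at line 3 remove [dnio] add [kbzi] -> 12 lines: wrluz joxyb wxgvn kbzi gqkvq shks hfvd bekk ntdm ndvr wkle vqhc
Hunk 3: at line 1 remove [joxyb] add [rfy,avvhp,mqw] -> 14 lines: wrluz rfy avvhp mqw wxgvn kbzi gqkvq shks hfvd bekk ntdm ndvr wkle vqhc
Final line count: 14

Answer: 14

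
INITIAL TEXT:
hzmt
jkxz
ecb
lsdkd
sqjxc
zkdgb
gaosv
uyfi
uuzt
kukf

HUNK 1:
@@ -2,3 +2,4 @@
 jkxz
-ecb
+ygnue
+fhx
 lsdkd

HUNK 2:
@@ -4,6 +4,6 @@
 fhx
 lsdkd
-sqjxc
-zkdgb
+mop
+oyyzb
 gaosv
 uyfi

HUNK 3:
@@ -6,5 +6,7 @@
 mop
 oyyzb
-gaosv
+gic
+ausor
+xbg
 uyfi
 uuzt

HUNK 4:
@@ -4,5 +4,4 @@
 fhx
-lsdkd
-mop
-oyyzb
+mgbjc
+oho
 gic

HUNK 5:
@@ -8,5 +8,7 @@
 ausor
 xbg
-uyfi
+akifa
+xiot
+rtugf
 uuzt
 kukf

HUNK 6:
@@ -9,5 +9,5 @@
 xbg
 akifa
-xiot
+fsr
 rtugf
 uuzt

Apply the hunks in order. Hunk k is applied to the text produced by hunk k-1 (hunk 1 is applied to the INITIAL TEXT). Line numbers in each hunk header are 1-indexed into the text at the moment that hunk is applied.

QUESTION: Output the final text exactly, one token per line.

Hunk 1: at line 2 remove [ecb] add [ygnue,fhx] -> 11 lines: hzmt jkxz ygnue fhx lsdkd sqjxc zkdgb gaosv uyfi uuzt kukf
Hunk 2: at line 4 remove [sqjxc,zkdgb] add [mop,oyyzb] -> 11 lines: hzmt jkxz ygnue fhx lsdkd mop oyyzb gaosv uyfi uuzt kukf
Hunk 3: at line 6 remove [gaosv] add [gic,ausor,xbg] -> 13 lines: hzmt jkxz ygnue fhx lsdkd mop oyyzb gic ausor xbg uyfi uuzt kukf
Hunk 4: at line 4 remove [lsdkd,mop,oyyzb] add [mgbjc,oho] -> 12 lines: hzmt jkxz ygnue fhx mgbjc oho gic ausor xbg uyfi uuzt kukf
Hunk 5: at line 8 remove [uyfi] add [akifa,xiot,rtugf] -> 14 lines: hzmt jkxz ygnue fhx mgbjc oho gic ausor xbg akifa xiot rtugf uuzt kukf
Hunk 6: at line 9 remove [xiot] add [fsr] -> 14 lines: hzmt jkxz ygnue fhx mgbjc oho gic ausor xbg akifa fsr rtugf uuzt kukf

Answer: hzmt
jkxz
ygnue
fhx
mgbjc
oho
gic
ausor
xbg
akifa
fsr
rtugf
uuzt
kukf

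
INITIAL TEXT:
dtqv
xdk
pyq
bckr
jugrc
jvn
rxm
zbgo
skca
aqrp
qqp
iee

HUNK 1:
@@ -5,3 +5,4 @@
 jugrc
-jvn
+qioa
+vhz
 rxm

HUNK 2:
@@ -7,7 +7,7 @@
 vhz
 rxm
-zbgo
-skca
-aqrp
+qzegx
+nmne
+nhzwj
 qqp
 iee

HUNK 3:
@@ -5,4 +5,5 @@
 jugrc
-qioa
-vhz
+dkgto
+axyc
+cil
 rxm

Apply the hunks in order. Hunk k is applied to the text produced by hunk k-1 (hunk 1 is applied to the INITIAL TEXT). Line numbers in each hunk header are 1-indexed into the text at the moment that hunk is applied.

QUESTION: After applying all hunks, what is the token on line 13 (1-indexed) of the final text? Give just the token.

Hunk 1: at line 5 remove [jvn] add [qioa,vhz] -> 13 lines: dtqv xdk pyq bckr jugrc qioa vhz rxm zbgo skca aqrp qqp iee
Hunk 2: at line 7 remove [zbgo,skca,aqrp] add [qzegx,nmne,nhzwj] -> 13 lines: dtqv xdk pyq bckr jugrc qioa vhz rxm qzegx nmne nhzwj qqp iee
Hunk 3: at line 5 remove [qioa,vhz] add [dkgto,axyc,cil] -> 14 lines: dtqv xdk pyq bckr jugrc dkgto axyc cil rxm qzegx nmne nhzwj qqp iee
Final line 13: qqp

Answer: qqp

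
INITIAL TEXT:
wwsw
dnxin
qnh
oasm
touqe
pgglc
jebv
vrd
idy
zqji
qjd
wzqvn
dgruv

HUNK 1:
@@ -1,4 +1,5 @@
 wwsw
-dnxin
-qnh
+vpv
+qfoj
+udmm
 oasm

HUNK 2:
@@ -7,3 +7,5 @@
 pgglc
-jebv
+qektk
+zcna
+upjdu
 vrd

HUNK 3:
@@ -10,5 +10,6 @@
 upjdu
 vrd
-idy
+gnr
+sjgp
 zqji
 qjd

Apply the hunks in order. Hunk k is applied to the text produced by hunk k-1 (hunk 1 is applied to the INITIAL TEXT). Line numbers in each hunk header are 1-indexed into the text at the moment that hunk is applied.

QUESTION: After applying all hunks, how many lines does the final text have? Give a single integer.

Hunk 1: at line 1 remove [dnxin,qnh] add [vpv,qfoj,udmm] -> 14 lines: wwsw vpv qfoj udmm oasm touqe pgglc jebv vrd idy zqji qjd wzqvn dgruv
Hunk 2: at line 7 remove [jebv] add [qektk,zcna,upjdu] -> 16 lines: wwsw vpv qfoj udmm oasm touqe pgglc qektk zcna upjdu vrd idy zqji qjd wzqvn dgruv
Hunk 3: at line 10 remove [idy] add [gnr,sjgp] -> 17 lines: wwsw vpv qfoj udmm oasm touqe pgglc qektk zcna upjdu vrd gnr sjgp zqji qjd wzqvn dgruv
Final line count: 17

Answer: 17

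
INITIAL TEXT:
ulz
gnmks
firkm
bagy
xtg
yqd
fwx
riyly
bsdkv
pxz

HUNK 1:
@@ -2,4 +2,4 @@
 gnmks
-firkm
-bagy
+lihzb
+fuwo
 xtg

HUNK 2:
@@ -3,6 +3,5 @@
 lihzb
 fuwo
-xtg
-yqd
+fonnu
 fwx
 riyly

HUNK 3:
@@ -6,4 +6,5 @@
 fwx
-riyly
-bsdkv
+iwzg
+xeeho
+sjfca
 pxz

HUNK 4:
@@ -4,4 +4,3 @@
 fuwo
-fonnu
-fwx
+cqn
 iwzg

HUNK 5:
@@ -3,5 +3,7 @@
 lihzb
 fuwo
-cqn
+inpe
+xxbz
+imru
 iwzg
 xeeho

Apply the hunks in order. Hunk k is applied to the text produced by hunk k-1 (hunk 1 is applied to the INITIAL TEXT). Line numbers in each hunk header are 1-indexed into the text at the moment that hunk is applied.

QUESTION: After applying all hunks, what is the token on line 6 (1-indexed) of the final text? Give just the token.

Hunk 1: at line 2 remove [firkm,bagy] add [lihzb,fuwo] -> 10 lines: ulz gnmks lihzb fuwo xtg yqd fwx riyly bsdkv pxz
Hunk 2: at line 3 remove [xtg,yqd] add [fonnu] -> 9 lines: ulz gnmks lihzb fuwo fonnu fwx riyly bsdkv pxz
Hunk 3: at line 6 remove [riyly,bsdkv] add [iwzg,xeeho,sjfca] -> 10 lines: ulz gnmks lihzb fuwo fonnu fwx iwzg xeeho sjfca pxz
Hunk 4: at line 4 remove [fonnu,fwx] add [cqn] -> 9 lines: ulz gnmks lihzb fuwo cqn iwzg xeeho sjfca pxz
Hunk 5: at line 3 remove [cqn] add [inpe,xxbz,imru] -> 11 lines: ulz gnmks lihzb fuwo inpe xxbz imru iwzg xeeho sjfca pxz
Final line 6: xxbz

Answer: xxbz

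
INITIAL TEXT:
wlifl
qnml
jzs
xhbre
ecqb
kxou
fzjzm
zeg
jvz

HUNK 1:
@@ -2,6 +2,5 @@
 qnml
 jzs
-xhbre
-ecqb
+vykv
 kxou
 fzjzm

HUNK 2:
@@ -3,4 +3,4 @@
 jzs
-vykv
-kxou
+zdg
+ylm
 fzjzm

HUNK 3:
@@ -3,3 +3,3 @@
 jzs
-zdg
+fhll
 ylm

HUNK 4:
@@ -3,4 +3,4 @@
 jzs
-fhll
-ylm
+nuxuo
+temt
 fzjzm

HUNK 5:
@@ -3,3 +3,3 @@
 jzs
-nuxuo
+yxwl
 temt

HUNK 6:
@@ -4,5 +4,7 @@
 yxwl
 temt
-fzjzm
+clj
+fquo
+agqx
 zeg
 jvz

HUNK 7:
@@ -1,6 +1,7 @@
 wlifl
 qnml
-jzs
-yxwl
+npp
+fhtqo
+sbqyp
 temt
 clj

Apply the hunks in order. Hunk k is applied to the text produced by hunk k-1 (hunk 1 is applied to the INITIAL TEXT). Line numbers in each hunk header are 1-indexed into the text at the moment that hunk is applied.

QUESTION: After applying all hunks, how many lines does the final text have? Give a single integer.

Hunk 1: at line 2 remove [xhbre,ecqb] add [vykv] -> 8 lines: wlifl qnml jzs vykv kxou fzjzm zeg jvz
Hunk 2: at line 3 remove [vykv,kxou] add [zdg,ylm] -> 8 lines: wlifl qnml jzs zdg ylm fzjzm zeg jvz
Hunk 3: at line 3 remove [zdg] add [fhll] -> 8 lines: wlifl qnml jzs fhll ylm fzjzm zeg jvz
Hunk 4: at line 3 remove [fhll,ylm] add [nuxuo,temt] -> 8 lines: wlifl qnml jzs nuxuo temt fzjzm zeg jvz
Hunk 5: at line 3 remove [nuxuo] add [yxwl] -> 8 lines: wlifl qnml jzs yxwl temt fzjzm zeg jvz
Hunk 6: at line 4 remove [fzjzm] add [clj,fquo,agqx] -> 10 lines: wlifl qnml jzs yxwl temt clj fquo agqx zeg jvz
Hunk 7: at line 1 remove [jzs,yxwl] add [npp,fhtqo,sbqyp] -> 11 lines: wlifl qnml npp fhtqo sbqyp temt clj fquo agqx zeg jvz
Final line count: 11

Answer: 11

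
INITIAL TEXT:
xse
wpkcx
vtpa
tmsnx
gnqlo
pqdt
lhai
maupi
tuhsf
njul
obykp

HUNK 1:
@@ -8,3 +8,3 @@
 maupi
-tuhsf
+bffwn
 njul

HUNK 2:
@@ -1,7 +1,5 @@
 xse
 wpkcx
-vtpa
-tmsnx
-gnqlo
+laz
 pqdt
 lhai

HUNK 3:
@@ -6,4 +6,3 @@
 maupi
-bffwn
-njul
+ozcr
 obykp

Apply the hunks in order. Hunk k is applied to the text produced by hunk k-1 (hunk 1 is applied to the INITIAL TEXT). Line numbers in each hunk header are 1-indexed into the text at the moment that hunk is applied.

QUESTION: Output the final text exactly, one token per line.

Answer: xse
wpkcx
laz
pqdt
lhai
maupi
ozcr
obykp

Derivation:
Hunk 1: at line 8 remove [tuhsf] add [bffwn] -> 11 lines: xse wpkcx vtpa tmsnx gnqlo pqdt lhai maupi bffwn njul obykp
Hunk 2: at line 1 remove [vtpa,tmsnx,gnqlo] add [laz] -> 9 lines: xse wpkcx laz pqdt lhai maupi bffwn njul obykp
Hunk 3: at line 6 remove [bffwn,njul] add [ozcr] -> 8 lines: xse wpkcx laz pqdt lhai maupi ozcr obykp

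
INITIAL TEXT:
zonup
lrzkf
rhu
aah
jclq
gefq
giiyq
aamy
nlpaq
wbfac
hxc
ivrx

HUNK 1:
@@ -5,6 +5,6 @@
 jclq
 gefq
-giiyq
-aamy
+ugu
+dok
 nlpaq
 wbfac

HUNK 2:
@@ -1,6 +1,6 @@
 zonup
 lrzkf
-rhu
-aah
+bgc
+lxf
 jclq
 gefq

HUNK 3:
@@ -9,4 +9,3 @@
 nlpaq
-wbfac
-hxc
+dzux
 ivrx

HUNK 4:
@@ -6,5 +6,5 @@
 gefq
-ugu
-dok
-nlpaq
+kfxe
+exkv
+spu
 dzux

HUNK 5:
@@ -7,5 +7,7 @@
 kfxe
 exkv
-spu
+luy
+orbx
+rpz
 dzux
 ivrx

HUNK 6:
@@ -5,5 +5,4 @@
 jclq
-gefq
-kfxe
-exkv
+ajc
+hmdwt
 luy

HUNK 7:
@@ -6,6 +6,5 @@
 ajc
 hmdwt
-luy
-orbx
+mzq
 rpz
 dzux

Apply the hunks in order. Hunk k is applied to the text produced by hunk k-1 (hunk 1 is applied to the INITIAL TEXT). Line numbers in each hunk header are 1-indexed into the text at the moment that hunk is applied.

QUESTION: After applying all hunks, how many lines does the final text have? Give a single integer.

Answer: 11

Derivation:
Hunk 1: at line 5 remove [giiyq,aamy] add [ugu,dok] -> 12 lines: zonup lrzkf rhu aah jclq gefq ugu dok nlpaq wbfac hxc ivrx
Hunk 2: at line 1 remove [rhu,aah] add [bgc,lxf] -> 12 lines: zonup lrzkf bgc lxf jclq gefq ugu dok nlpaq wbfac hxc ivrx
Hunk 3: at line 9 remove [wbfac,hxc] add [dzux] -> 11 lines: zonup lrzkf bgc lxf jclq gefq ugu dok nlpaq dzux ivrx
Hunk 4: at line 6 remove [ugu,dok,nlpaq] add [kfxe,exkv,spu] -> 11 lines: zonup lrzkf bgc lxf jclq gefq kfxe exkv spu dzux ivrx
Hunk 5: at line 7 remove [spu] add [luy,orbx,rpz] -> 13 lines: zonup lrzkf bgc lxf jclq gefq kfxe exkv luy orbx rpz dzux ivrx
Hunk 6: at line 5 remove [gefq,kfxe,exkv] add [ajc,hmdwt] -> 12 lines: zonup lrzkf bgc lxf jclq ajc hmdwt luy orbx rpz dzux ivrx
Hunk 7: at line 6 remove [luy,orbx] add [mzq] -> 11 lines: zonup lrzkf bgc lxf jclq ajc hmdwt mzq rpz dzux ivrx
Final line count: 11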